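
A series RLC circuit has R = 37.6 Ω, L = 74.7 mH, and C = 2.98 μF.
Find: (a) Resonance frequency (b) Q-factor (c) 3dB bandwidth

Step 1 — Resonance condition Im(Z)=0 gives ω₀ = 1/√(LC).
Step 2 — ω₀ = 1/√(0.0747·2.98e-06) = 2119 rad/s.
Step 3 — f₀ = ω₀/(2π) = 337.3 Hz.
Step 4 — Series Q: Q = ω₀L/R = 2119·0.0747/37.6 = 4.211.
Step 5 — 3dB bandwidth: Δω = ω₀/Q = 503.3 rad/s; BW = Δω/(2π) = 80.11 Hz.

(a) f₀ = 337.3 Hz  (b) Q = 4.211  (c) BW = 80.11 Hz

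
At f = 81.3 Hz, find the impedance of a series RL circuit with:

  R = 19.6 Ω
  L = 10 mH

Step 1 — Angular frequency: ω = 2π·f = 2π·81.3 = 510.8 rad/s.
Step 2 — Component impedances:
  R: Z = R = 19.6 Ω
  L: Z = jωL = j·510.8·0.01 = 0 + j5.108 Ω
Step 3 — Series combination: Z_total = R + L = 19.6 + j5.108 Ω = 20.25∠14.6° Ω.

Z = 19.6 + j5.108 Ω = 20.25∠14.6° Ω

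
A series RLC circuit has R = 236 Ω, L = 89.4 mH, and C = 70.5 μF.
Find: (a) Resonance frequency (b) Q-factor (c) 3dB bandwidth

Step 1 — Resonance condition Im(Z)=0 gives ω₀ = 1/√(LC).
Step 2 — ω₀ = 1/√(0.0894·7.05e-05) = 398.3 rad/s.
Step 3 — f₀ = ω₀/(2π) = 63.4 Hz.
Step 4 — Series Q: Q = ω₀L/R = 398.3·0.0894/236 = 0.1509.
Step 5 — 3dB bandwidth: Δω = ω₀/Q = 2640 rad/s; BW = Δω/(2π) = 420.1 Hz.

(a) f₀ = 63.4 Hz  (b) Q = 0.1509  (c) BW = 420.1 Hz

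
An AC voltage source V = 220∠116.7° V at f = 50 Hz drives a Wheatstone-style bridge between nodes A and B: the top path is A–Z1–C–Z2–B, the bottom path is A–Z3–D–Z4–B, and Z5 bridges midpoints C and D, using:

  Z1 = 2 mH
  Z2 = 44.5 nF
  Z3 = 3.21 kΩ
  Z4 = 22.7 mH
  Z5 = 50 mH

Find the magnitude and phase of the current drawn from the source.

Step 1 — Angular frequency: ω = 2π·f = 2π·50 = 314.2 rad/s.
Step 2 — Component impedances:
  Z1: Z = jωL = j·314.2·0.002 = 0 + j0.6283 Ω
  Z2: Z = 1/(jωC) = -j/(ω·C) = 0 - j7.153e+04 Ω
  Z3: Z = R = 3210 Ω
  Z4: Z = jωL = j·314.2·0.0227 = 0 + j7.131 Ω
  Z5: Z = jωL = j·314.2·0.05 = 0 + j15.71 Ω
Step 3 — Bridge requires nodal analysis (the Z5 bridge couples midpoints C and D, so the two paths cannot be reduced to a simple series/parallel combination). Setting node B to ground and injecting 1 A at node A, the 3-node admittance system at A, C, D solves to V_A = Z_AB = 0.08319 + j23.47 Ω = 23.47∠89.8° Ω.
Step 4 — Source phasor: V = 220∠116.7° V = -98.85 + j196.5 V.
Step 5 — Ohm's law: I = V / Z_total = (-98.85 + j196.5) / (0.08319 + j23.47) = 8.358 + j4.241 A.
Step 6 — Convert to polar: |I| = 9.372 A, ∠I = 26.9°.

I = 9.372∠26.9° A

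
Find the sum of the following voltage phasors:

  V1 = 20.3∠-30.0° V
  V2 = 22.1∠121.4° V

Step 1 — Convert each phasor to rectangular form:
  V1 = 20.3·(cos(-30.0°) + j·sin(-30.0°)) = 17.58 - j10.15 V
  V2 = 22.1·(cos(121.4°) + j·sin(121.4°)) = -11.51 + j18.86 V
Step 2 — Sum components: V_total = 6.066 + j8.713 V.
Step 3 — Convert to polar: |V_total| = 10.62 V, ∠V_total = 55.2°.

V_total = 10.62∠55.2° V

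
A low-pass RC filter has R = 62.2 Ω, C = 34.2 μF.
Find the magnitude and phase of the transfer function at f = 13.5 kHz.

Step 1 — Angular frequency: ω = 2π·1.35e+04 = 8.482e+04 rad/s.
Step 2 — Transfer function: H(jω) = 1/(1 + jωRC).
Step 3 — Denominator: 1 + jωRC = 1 + j·8.482e+04·62.2·3.42e-05 = 1 + j180.4.
Step 4 — H = 3.071e-05 - j0.005542.
Step 5 — Magnitude: |H| = 0.005542 (-45.1 dB); phase: φ = -89.7°.

|H| = 0.005542 (-45.1 dB), φ = -89.7°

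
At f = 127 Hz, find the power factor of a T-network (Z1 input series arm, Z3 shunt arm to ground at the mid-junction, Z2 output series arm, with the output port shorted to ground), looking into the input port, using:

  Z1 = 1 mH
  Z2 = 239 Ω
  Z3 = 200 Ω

Step 1 — Angular frequency: ω = 2π·f = 2π·127 = 798 rad/s.
Step 2 — Component impedances:
  Z1: Z = jωL = j·798·0.001 = 0 + j0.798 Ω
  Z2: Z = R = 239 Ω
  Z3: Z = R = 200 Ω
Step 3 — With the output port shorted to ground, the output series arm Z2 runs from the junction to ground; the shunt arm Z3 also runs from the junction to ground. They appear in parallel: Z3 || Z2 = 108.9 Ω.
Step 4 — Series with input arm Z1: Z_in = Z1 + (Z3 || Z2) = 108.9 + j0.798 Ω = 108.9∠0.4° Ω.
Step 5 — Power factor: PF = cos(φ) = Re(Z)/|Z| = 108.9/108.9 = 1.
Step 6 — Type: Im(Z) = 0.798 ⇒ lagging (phase φ = 0.4°).

PF = 1 (lagging, φ = 0.4°)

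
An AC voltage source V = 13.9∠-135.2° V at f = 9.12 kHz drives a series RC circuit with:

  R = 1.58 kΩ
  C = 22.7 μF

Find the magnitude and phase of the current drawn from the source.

Step 1 — Angular frequency: ω = 2π·f = 2π·9120 = 5.73e+04 rad/s.
Step 2 — Component impedances:
  R: Z = R = 1580 Ω
  C: Z = 1/(jωC) = -j/(ω·C) = 0 - j0.7688 Ω
Step 3 — Series combination: Z_total = R + C = 1580 - j0.7688 Ω = 1580∠-0.0° Ω.
Step 4 — Source phasor: V = 13.9∠-135.2° V = -9.863 - j9.794 V.
Step 5 — Ohm's law: I = V / Z_total = (-9.863 - j9.794) / (1580 - j0.7688) = -0.006239 - j0.006202 A.
Step 6 — Convert to polar: |I| = 0.008797 A, ∠I = -135.2°.

I = 0.008797∠-135.2° A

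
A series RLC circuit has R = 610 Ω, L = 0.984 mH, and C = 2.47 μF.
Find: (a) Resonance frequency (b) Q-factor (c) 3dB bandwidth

Step 1 — Resonance: ω₀ = 1/√(LC) = 1/√(0.000984·2.47e-06) = 2.028e+04 rad/s.
Step 2 — f₀ = ω₀/(2π) = 3228 Hz.
Step 3 — Series Q: Q = ω₀L/R = 2.028e+04·0.000984/610 = 0.03272.
Step 4 — Bandwidth: Δω = ω₀/Q = 6.199e+05 rad/s; BW = Δω/(2π) = 9.866e+04 Hz.

(a) f₀ = 3228 Hz  (b) Q = 0.03272  (c) BW = 9.866e+04 Hz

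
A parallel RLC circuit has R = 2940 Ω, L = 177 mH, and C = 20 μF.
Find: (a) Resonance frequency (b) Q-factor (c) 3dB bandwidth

Step 1 — Resonance: ω₀ = 1/√(LC) = 1/√(0.177·2e-05) = 531.5 rad/s.
Step 2 — f₀ = ω₀/(2π) = 84.59 Hz.
Step 3 — Parallel Q: Q = R/(ω₀L) = 2940/(531.5·0.177) = 31.25.
Step 4 — Bandwidth: Δω = ω₀/Q = 17.01 rad/s; BW = Δω/(2π) = 2.707 Hz.

(a) f₀ = 84.59 Hz  (b) Q = 31.25  (c) BW = 2.707 Hz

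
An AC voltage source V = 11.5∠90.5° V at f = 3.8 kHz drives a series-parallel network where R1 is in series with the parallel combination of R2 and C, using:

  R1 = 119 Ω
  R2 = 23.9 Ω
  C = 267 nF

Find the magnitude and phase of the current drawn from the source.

Step 1 — Angular frequency: ω = 2π·f = 2π·3800 = 2.388e+04 rad/s.
Step 2 — Component impedances:
  R1: Z = R = 119 Ω
  R2: Z = R = 23.9 Ω
  C: Z = 1/(jωC) = -j/(ω·C) = 0 - j156.9 Ω
Step 3 — Parallel branch: R2 || C = 1/(1/R2 + 1/C) = 23.36 - j3.559 Ω.
Step 4 — Series with R1: Z_total = R1 + (R2 || C) = 142.4 - j3.559 Ω = 142.4∠-1.4° Ω.
Step 5 — Source phasor: V = 11.5∠90.5° V = -0.1004 + j11.5 V.
Step 6 — Ohm's law: I = V / Z_total = (-0.1004 + j11.5) / (142.4 - j3.559) = -0.002723 + j0.08071 A.
Step 7 — Convert to polar: |I| = 0.08076 A, ∠I = 91.9°.

I = 0.08076∠91.9° A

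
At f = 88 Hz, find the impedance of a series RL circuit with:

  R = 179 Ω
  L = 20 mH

Step 1 — Angular frequency: ω = 2π·f = 2π·88 = 552.9 rad/s.
Step 2 — Component impedances:
  R: Z = R = 179 Ω
  L: Z = jωL = j·552.9·0.02 = 0 + j11.06 Ω
Step 3 — Series combination: Z_total = R + L = 179 + j11.06 Ω = 179.3∠3.5° Ω.

Z = 179 + j11.06 Ω = 179.3∠3.5° Ω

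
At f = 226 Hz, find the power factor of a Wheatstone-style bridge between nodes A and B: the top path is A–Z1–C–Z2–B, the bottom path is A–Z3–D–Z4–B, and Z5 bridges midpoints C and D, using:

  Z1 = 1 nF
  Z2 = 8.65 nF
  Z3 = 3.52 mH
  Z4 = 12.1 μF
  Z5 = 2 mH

Step 1 — Angular frequency: ω = 2π·f = 2π·226 = 1420 rad/s.
Step 2 — Component impedances:
  Z1: Z = 1/(jωC) = -j/(ω·C) = 0 - j7.042e+05 Ω
  Z2: Z = 1/(jωC) = -j/(ω·C) = 0 - j8.141e+04 Ω
  Z3: Z = jωL = j·1420·0.00352 = 0 + j4.998 Ω
  Z4: Z = 1/(jωC) = -j/(ω·C) = 0 - j58.2 Ω
  Z5: Z = jωL = j·1420·0.002 = 0 + j2.84 Ω
Step 3 — Bridge requires nodal analysis (the Z5 bridge couples midpoints C and D, so the two paths cannot be reduced to a simple series/parallel combination). Setting node B to ground and injecting 1 A at node A, the 3-node admittance system at A, C, D solves to V_A = Z_AB = 0 - j53.16 Ω = 53.16∠-90.0° Ω.
Step 4 — Power factor: PF = cos(φ) = Re(Z)/|Z| = 0/53.16 = 0.
Step 5 — Type: Im(Z) = -53.16 ⇒ leading (phase φ = -90.0°).

PF = 0 (leading, φ = -90.0°)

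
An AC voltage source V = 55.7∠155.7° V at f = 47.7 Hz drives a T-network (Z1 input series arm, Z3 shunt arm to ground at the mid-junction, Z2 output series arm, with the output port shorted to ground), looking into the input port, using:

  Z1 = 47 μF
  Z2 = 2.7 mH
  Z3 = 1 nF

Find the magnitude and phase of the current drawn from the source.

Step 1 — Angular frequency: ω = 2π·f = 2π·47.7 = 299.7 rad/s.
Step 2 — Component impedances:
  Z1: Z = 1/(jωC) = -j/(ω·C) = 0 - j70.99 Ω
  Z2: Z = jωL = j·299.7·0.0027 = 0 + j0.8092 Ω
  Z3: Z = 1/(jωC) = -j/(ω·C) = 0 - j3.337e+06 Ω
Step 3 — With the output port shorted to ground, the output series arm Z2 runs from the junction to ground; the shunt arm Z3 also runs from the junction to ground. They appear in parallel: Z3 || Z2 = 0 + j0.8092 Ω.
Step 4 — Series with input arm Z1: Z_in = Z1 + (Z3 || Z2) = 0 - j70.18 Ω = 70.18∠-90.0° Ω.
Step 5 — Source phasor: V = 55.7∠155.7° V = -50.77 + j22.92 V.
Step 6 — Ohm's law: I = V / Z_total = (-50.77 + j22.92) / (0 - j70.18) = -0.3266 - j0.7233 A.
Step 7 — Convert to polar: |I| = 0.7937 A, ∠I = -114.3°.

I = 0.7937∠-114.3° A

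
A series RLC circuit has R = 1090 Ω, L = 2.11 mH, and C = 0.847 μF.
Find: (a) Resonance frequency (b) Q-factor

Step 1 — Resonance condition Im(Z)=0 gives ω₀ = 1/√(LC).
Step 2 — ω₀ = 1/√(0.00211·8.47e-07) = 2.365e+04 rad/s.
Step 3 — f₀ = ω₀/(2π) = 3765 Hz.
Step 4 — Series Q: Q = ω₀L/R = 2.365e+04·0.00211/1090 = 0.04579.

(a) f₀ = 3765 Hz  (b) Q = 0.04579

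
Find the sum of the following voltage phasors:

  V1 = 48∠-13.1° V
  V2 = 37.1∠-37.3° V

Step 1 — Convert each phasor to rectangular form:
  V1 = 48·(cos(-13.1°) + j·sin(-13.1°)) = 46.75 - j10.88 V
  V2 = 37.1·(cos(-37.3°) + j·sin(-37.3°)) = 29.51 - j22.48 V
Step 2 — Sum components: V_total = 76.26 - j33.36 V.
Step 3 — Convert to polar: |V_total| = 83.24 V, ∠V_total = -23.6°.

V_total = 83.24∠-23.6° V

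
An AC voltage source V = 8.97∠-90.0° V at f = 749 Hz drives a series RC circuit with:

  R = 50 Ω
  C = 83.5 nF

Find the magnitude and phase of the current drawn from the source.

Step 1 — Angular frequency: ω = 2π·f = 2π·749 = 4706 rad/s.
Step 2 — Component impedances:
  R: Z = R = 50 Ω
  C: Z = 1/(jωC) = -j/(ω·C) = 0 - j2545 Ω
Step 3 — Series combination: Z_total = R + C = 50 - j2545 Ω = 2545∠-88.9° Ω.
Step 4 — Source phasor: V = 8.97∠-90.0° V = 0 - j8.97 V.
Step 5 — Ohm's law: I = V / Z_total = (0 - j8.97) / (50 - j2545) = 0.003523 - j6.923e-05 A.
Step 6 — Convert to polar: |I| = 0.003524 A, ∠I = -1.1°.

I = 0.003524∠-1.1° A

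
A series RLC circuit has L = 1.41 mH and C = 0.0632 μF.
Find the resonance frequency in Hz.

Step 1 — Resonance condition Im(Z)=0 gives ω₀ = 1/√(LC).
Step 2 — ω₀ = 1/√(0.00141·6.32e-08) = 1.059e+05 rad/s.
Step 3 — f₀ = ω₀/(2π) = 1.686e+04 Hz.

f₀ = 1.686e+04 Hz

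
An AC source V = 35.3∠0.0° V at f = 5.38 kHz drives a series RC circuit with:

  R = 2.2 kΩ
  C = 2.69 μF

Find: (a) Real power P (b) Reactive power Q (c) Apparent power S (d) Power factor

Step 1 — Angular frequency: ω = 2π·f = 2π·5380 = 3.38e+04 rad/s.
Step 2 — Component impedances:
  R: Z = R = 2200 Ω
  C: Z = 1/(jωC) = -j/(ω·C) = 0 - j11 Ω
Step 3 — Series combination: Z_total = R + C = 2200 - j11 Ω = 2200∠-0.3° Ω.
Step 4 — Source phasor: V = 35.3∠0.0° V = 35.3 V.
Step 5 — Current: I = V / Z = 0.01605 + j8.021e-05 A = 0.01605∠0.3° A.
Step 6 — Complex power: S = V·I* = 0.5664 - j0.002831 VA.
Step 7 — Real power: P = Re(S) = 0.5664 W.
Step 8 — Reactive power: Q = Im(S) = -0.002831 VAR.
Step 9 — Apparent power: |S| = 0.5664 VA.
Step 10 — Power factor: PF = P/|S| = 1 (leading).

(a) P = 0.5664 W  (b) Q = -0.002831 VAR  (c) S = 0.5664 VA  (d) PF = 1 (leading)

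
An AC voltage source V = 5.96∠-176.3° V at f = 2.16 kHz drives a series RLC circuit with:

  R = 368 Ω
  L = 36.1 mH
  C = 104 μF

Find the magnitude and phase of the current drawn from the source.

Step 1 — Angular frequency: ω = 2π·f = 2π·2160 = 1.357e+04 rad/s.
Step 2 — Component impedances:
  R: Z = R = 368 Ω
  L: Z = jωL = j·1.357e+04·0.0361 = 0 + j489.9 Ω
  C: Z = 1/(jωC) = -j/(ω·C) = 0 - j0.7085 Ω
Step 3 — Series combination: Z_total = R + L + C = 368 + j489.2 Ω = 612.2∠53.0° Ω.
Step 4 — Source phasor: V = 5.96∠-176.3° V = -5.948 - j0.3846 V.
Step 5 — Ohm's law: I = V / Z_total = (-5.948 - j0.3846) / (368 + j489.2) = -0.006342 + j0.007386 A.
Step 6 — Convert to polar: |I| = 0.009736 A, ∠I = 130.7°.

I = 0.009736∠130.7° A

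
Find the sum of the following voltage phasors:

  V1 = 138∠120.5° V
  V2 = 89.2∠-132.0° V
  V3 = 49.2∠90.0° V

Step 1 — Convert each phasor to rectangular form:
  V1 = 138·(cos(120.5°) + j·sin(120.5°)) = -70.04 + j118.9 V
  V2 = 89.2·(cos(-132.0°) + j·sin(-132.0°)) = -59.69 - j66.29 V
  V3 = 49.2·(cos(90.0°) + j·sin(90.0°)) = 0 + j49.2 V
Step 2 — Sum components: V_total = -129.7 + j101.8 V.
Step 3 — Convert to polar: |V_total| = 164.9 V, ∠V_total = 141.9°.

V_total = 164.9∠141.9° V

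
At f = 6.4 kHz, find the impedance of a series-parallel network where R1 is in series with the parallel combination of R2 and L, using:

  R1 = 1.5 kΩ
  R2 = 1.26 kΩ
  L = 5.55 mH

Step 1 — Angular frequency: ω = 2π·f = 2π·6400 = 4.021e+04 rad/s.
Step 2 — Component impedances:
  R1: Z = R = 1500 Ω
  R2: Z = R = 1260 Ω
  L: Z = jωL = j·4.021e+04·0.00555 = 0 + j223.2 Ω
Step 3 — Parallel branch: R2 || L = 1/(1/R2 + 1/L) = 38.33 + j216.4 Ω.
Step 4 — Series with R1: Z_total = R1 + (R2 || L) = 1538 + j216.4 Ω = 1553∠8.0° Ω.

Z = 1538 + j216.4 Ω = 1553∠8.0° Ω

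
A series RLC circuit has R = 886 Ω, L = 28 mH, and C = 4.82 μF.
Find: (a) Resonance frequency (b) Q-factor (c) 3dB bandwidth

Step 1 — Resonance: ω₀ = 1/√(LC) = 1/√(0.028·4.82e-06) = 2722 rad/s.
Step 2 — f₀ = ω₀/(2π) = 433.2 Hz.
Step 3 — Series Q: Q = ω₀L/R = 2722·0.028/886 = 0.08602.
Step 4 — Bandwidth: Δω = ω₀/Q = 3.164e+04 rad/s; BW = Δω/(2π) = 5036 Hz.

(a) f₀ = 433.2 Hz  (b) Q = 0.08602  (c) BW = 5036 Hz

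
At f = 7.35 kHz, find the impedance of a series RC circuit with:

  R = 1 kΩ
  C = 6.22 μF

Step 1 — Angular frequency: ω = 2π·f = 2π·7350 = 4.618e+04 rad/s.
Step 2 — Component impedances:
  R: Z = R = 1000 Ω
  C: Z = 1/(jωC) = -j/(ω·C) = 0 - j3.481 Ω
Step 3 — Series combination: Z_total = R + C = 1000 - j3.481 Ω = 1000∠-0.2° Ω.

Z = 1000 - j3.481 Ω = 1000∠-0.2° Ω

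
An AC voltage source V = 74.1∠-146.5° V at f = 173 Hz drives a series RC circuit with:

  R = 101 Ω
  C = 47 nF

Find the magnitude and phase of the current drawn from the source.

Step 1 — Angular frequency: ω = 2π·f = 2π·173 = 1087 rad/s.
Step 2 — Component impedances:
  R: Z = R = 101 Ω
  C: Z = 1/(jωC) = -j/(ω·C) = 0 - j1.957e+04 Ω
Step 3 — Series combination: Z_total = R + C = 101 - j1.957e+04 Ω = 1.957e+04∠-89.7° Ω.
Step 4 — Source phasor: V = 74.1∠-146.5° V = -61.79 - j40.9 V.
Step 5 — Ohm's law: I = V / Z_total = (-61.79 - j40.9) / (101 - j1.957e+04) = 0.002073 - j0.003168 A.
Step 6 — Convert to polar: |I| = 0.003786 A, ∠I = -56.8°.

I = 0.003786∠-56.8° A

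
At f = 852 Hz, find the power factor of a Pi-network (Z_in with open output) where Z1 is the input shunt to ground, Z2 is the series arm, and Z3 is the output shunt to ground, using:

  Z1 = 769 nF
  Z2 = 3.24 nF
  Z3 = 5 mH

Step 1 — Angular frequency: ω = 2π·f = 2π·852 = 5353 rad/s.
Step 2 — Component impedances:
  Z1: Z = 1/(jωC) = -j/(ω·C) = 0 - j242.9 Ω
  Z2: Z = 1/(jωC) = -j/(ω·C) = 0 - j5.765e+04 Ω
  Z3: Z = jωL = j·5353·0.005 = 0 + j26.77 Ω
Step 3 — With open output, the series arm Z2 and the output shunt Z3 appear in series to ground: Z2 + Z3 = 0 - j5.763e+04 Ω.
Step 4 — Parallel with input shunt Z1: Z_in = Z1 || (Z2 + Z3) = 0 - j241.9 Ω = 241.9∠-90.0° Ω.
Step 5 — Power factor: PF = cos(φ) = Re(Z)/|Z| = 0/241.9 = 0.
Step 6 — Type: Im(Z) = -241.9 ⇒ leading (phase φ = -90.0°).

PF = 0 (leading, φ = -90.0°)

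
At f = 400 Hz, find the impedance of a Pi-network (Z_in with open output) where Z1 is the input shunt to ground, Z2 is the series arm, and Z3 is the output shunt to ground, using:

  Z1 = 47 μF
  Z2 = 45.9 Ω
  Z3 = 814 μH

Step 1 — Angular frequency: ω = 2π·f = 2π·400 = 2513 rad/s.
Step 2 — Component impedances:
  Z1: Z = 1/(jωC) = -j/(ω·C) = 0 - j8.466 Ω
  Z2: Z = R = 45.9 Ω
  Z3: Z = jωL = j·2513·0.000814 = 0 + j2.046 Ω
Step 3 — With open output, the series arm Z2 and the output shunt Z3 appear in series to ground: Z2 + Z3 = 45.9 + j2.046 Ω.
Step 4 — Parallel with input shunt Z1: Z_in = Z1 || (Z2 + Z3) = 1.531 - j8.251 Ω = 8.392∠-79.5° Ω.

Z = 1.531 - j8.251 Ω = 8.392∠-79.5° Ω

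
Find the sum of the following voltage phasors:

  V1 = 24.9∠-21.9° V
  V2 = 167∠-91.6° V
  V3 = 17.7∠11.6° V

Step 1 — Convert each phasor to rectangular form:
  V1 = 24.9·(cos(-21.9°) + j·sin(-21.9°)) = 23.1 - j9.287 V
  V2 = 167·(cos(-91.6°) + j·sin(-91.6°)) = -4.663 - j166.9 V
  V3 = 17.7·(cos(11.6°) + j·sin(11.6°)) = 17.34 + j3.559 V
Step 2 — Sum components: V_total = 35.78 - j172.7 V.
Step 3 — Convert to polar: |V_total| = 176.3 V, ∠V_total = -78.3°.

V_total = 176.3∠-78.3° V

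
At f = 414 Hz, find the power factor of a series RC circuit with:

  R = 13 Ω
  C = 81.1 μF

Step 1 — Angular frequency: ω = 2π·f = 2π·414 = 2601 rad/s.
Step 2 — Component impedances:
  R: Z = R = 13 Ω
  C: Z = 1/(jωC) = -j/(ω·C) = 0 - j4.74 Ω
Step 3 — Series combination: Z_total = R + C = 13 - j4.74 Ω = 13.84∠-20.0° Ω.
Step 4 — Power factor: PF = cos(φ) = Re(Z)/|Z| = 13/13.837 = 0.9395.
Step 5 — Type: Im(Z) = -4.74 ⇒ leading (phase φ = -20.0°).

PF = 0.9395 (leading, φ = -20.0°)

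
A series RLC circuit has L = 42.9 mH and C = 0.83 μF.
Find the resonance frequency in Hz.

Step 1 — Resonance condition Im(Z)=0 gives ω₀ = 1/√(LC).
Step 2 — ω₀ = 1/√(0.0429·8.3e-07) = 5299 rad/s.
Step 3 — f₀ = ω₀/(2π) = 843.4 Hz.

f₀ = 843.4 Hz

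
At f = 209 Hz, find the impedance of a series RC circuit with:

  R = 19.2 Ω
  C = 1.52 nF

Step 1 — Angular frequency: ω = 2π·f = 2π·209 = 1313 rad/s.
Step 2 — Component impedances:
  R: Z = R = 19.2 Ω
  C: Z = 1/(jωC) = -j/(ω·C) = 0 - j5.01e+05 Ω
Step 3 — Series combination: Z_total = R + C = 19.2 - j5.01e+05 Ω = 5.01e+05∠-90.0° Ω.

Z = 19.2 - j5.01e+05 Ω = 5.01e+05∠-90.0° Ω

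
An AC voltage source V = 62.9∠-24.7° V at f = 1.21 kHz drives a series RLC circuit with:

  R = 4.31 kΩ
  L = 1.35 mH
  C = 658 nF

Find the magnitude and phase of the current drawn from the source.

Step 1 — Angular frequency: ω = 2π·f = 2π·1210 = 7603 rad/s.
Step 2 — Component impedances:
  R: Z = R = 4310 Ω
  L: Z = jωL = j·7603·0.00135 = 0 + j10.26 Ω
  C: Z = 1/(jωC) = -j/(ω·C) = 0 - j199.9 Ω
Step 3 — Series combination: Z_total = R + L + C = 4310 - j189.6 Ω = 4314∠-2.5° Ω.
Step 4 — Source phasor: V = 62.9∠-24.7° V = 57.15 - j26.28 V.
Step 5 — Ohm's law: I = V / Z_total = (57.15 - j26.28) / (4310 - j189.6) = 0.0135 - j0.005504 A.
Step 6 — Convert to polar: |I| = 0.01458 A, ∠I = -22.2°.

I = 0.01458∠-22.2° A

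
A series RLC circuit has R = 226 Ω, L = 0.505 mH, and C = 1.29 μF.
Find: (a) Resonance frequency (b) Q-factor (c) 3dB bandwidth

Step 1 — Resonance condition Im(Z)=0 gives ω₀ = 1/√(LC).
Step 2 — ω₀ = 1/√(0.000505·1.29e-06) = 3.918e+04 rad/s.
Step 3 — f₀ = ω₀/(2π) = 6236 Hz.
Step 4 — Series Q: Q = ω₀L/R = 3.918e+04·0.000505/226 = 0.08755.
Step 5 — 3dB bandwidth: Δω = ω₀/Q = 4.475e+05 rad/s; BW = Δω/(2π) = 7.123e+04 Hz.

(a) f₀ = 6236 Hz  (b) Q = 0.08755  (c) BW = 7.123e+04 Hz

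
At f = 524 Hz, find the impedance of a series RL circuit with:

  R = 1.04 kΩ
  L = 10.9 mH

Step 1 — Angular frequency: ω = 2π·f = 2π·524 = 3292 rad/s.
Step 2 — Component impedances:
  R: Z = R = 1040 Ω
  L: Z = jωL = j·3292·0.0109 = 0 + j35.89 Ω
Step 3 — Series combination: Z_total = R + L = 1040 + j35.89 Ω = 1041∠2.0° Ω.

Z = 1040 + j35.89 Ω = 1041∠2.0° Ω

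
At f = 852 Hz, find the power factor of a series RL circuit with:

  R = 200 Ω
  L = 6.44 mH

Step 1 — Angular frequency: ω = 2π·f = 2π·852 = 5353 rad/s.
Step 2 — Component impedances:
  R: Z = R = 200 Ω
  L: Z = jωL = j·5353·0.00644 = 0 + j34.48 Ω
Step 3 — Series combination: Z_total = R + L = 200 + j34.48 Ω = 202.9∠9.8° Ω.
Step 4 — Power factor: PF = cos(φ) = Re(Z)/|Z| = 200/202.95 = 0.9855.
Step 5 — Type: Im(Z) = 34.48 ⇒ lagging (phase φ = 9.8°).

PF = 0.9855 (lagging, φ = 9.8°)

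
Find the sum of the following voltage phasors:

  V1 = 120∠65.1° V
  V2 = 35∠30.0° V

Step 1 — Convert each phasor to rectangular form:
  V1 = 120·(cos(65.1°) + j·sin(65.1°)) = 50.52 + j108.8 V
  V2 = 35·(cos(30.0°) + j·sin(30.0°)) = 30.31 + j17.5 V
Step 2 — Sum components: V_total = 80.84 + j126.3 V.
Step 3 — Convert to polar: |V_total| = 150 V, ∠V_total = 57.4°.

V_total = 150∠57.4° V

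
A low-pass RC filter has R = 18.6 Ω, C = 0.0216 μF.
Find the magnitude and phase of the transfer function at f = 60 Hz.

Step 1 — Angular frequency: ω = 2π·60 = 377 rad/s.
Step 2 — Transfer function: H(jω) = 1/(1 + jωRC).
Step 3 — Denominator: 1 + jωRC = 1 + j·377·18.6·2.16e-08 = 1 + j0.0001515.
Step 4 — H = 1 - j0.0001515.
Step 5 — Magnitude: |H| = 1 (-0.0 dB); phase: φ = -0.0°.

|H| = 1 (-0.0 dB), φ = -0.0°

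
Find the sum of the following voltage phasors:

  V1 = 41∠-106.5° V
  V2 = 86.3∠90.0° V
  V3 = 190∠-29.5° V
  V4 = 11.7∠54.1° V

Step 1 — Convert each phasor to rectangular form:
  V1 = 41·(cos(-106.5°) + j·sin(-106.5°)) = -11.64 - j39.31 V
  V2 = 86.3·(cos(90.0°) + j·sin(90.0°)) = 0 + j86.3 V
  V3 = 190·(cos(-29.5°) + j·sin(-29.5°)) = 165.4 - j93.56 V
  V4 = 11.7·(cos(54.1°) + j·sin(54.1°)) = 6.861 + j9.477 V
Step 2 — Sum components: V_total = 160.6 - j37.09 V.
Step 3 — Convert to polar: |V_total| = 164.8 V, ∠V_total = -13.0°.

V_total = 164.8∠-13.0° V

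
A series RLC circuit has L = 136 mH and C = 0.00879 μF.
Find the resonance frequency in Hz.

Step 1 — Resonance condition Im(Z)=0 gives ω₀ = 1/√(LC).
Step 2 — ω₀ = 1/√(0.136·8.79e-09) = 2.892e+04 rad/s.
Step 3 — f₀ = ω₀/(2π) = 4603 Hz.

f₀ = 4603 Hz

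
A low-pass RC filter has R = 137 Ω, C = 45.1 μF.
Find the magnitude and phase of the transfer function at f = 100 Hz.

Step 1 — Angular frequency: ω = 2π·100 = 628.3 rad/s.
Step 2 — Transfer function: H(jω) = 1/(1 + jωRC).
Step 3 — Denominator: 1 + jωRC = 1 + j·628.3·137·4.51e-05 = 1 + j3.882.
Step 4 — H = 0.06222 - j0.2416.
Step 5 — Magnitude: |H| = 0.2494 (-12.1 dB); phase: φ = -75.6°.

|H| = 0.2494 (-12.1 dB), φ = -75.6°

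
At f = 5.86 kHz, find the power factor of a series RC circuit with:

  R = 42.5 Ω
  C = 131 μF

Step 1 — Angular frequency: ω = 2π·f = 2π·5860 = 3.682e+04 rad/s.
Step 2 — Component impedances:
  R: Z = R = 42.5 Ω
  C: Z = 1/(jωC) = -j/(ω·C) = 0 - j0.2073 Ω
Step 3 — Series combination: Z_total = R + C = 42.5 - j0.2073 Ω = 42.5∠-0.3° Ω.
Step 4 — Power factor: PF = cos(φ) = Re(Z)/|Z| = 42.5/42.5 = 1.
Step 5 — Type: Im(Z) = -0.2073 ⇒ leading (phase φ = -0.3°).

PF = 1 (leading, φ = -0.3°)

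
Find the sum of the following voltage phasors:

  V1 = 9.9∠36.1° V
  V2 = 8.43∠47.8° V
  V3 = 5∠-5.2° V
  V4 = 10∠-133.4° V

Step 1 — Convert each phasor to rectangular form:
  V1 = 9.9·(cos(36.1°) + j·sin(36.1°)) = 7.999 + j5.833 V
  V2 = 8.43·(cos(47.8°) + j·sin(47.8°)) = 5.663 + j6.245 V
  V3 = 5·(cos(-5.2°) + j·sin(-5.2°)) = 4.979 - j0.4532 V
  V4 = 10·(cos(-133.4°) + j·sin(-133.4°)) = -6.871 - j7.266 V
Step 2 — Sum components: V_total = 11.77 + j4.359 V.
Step 3 — Convert to polar: |V_total| = 12.55 V, ∠V_total = 20.3°.

V_total = 12.55∠20.3° V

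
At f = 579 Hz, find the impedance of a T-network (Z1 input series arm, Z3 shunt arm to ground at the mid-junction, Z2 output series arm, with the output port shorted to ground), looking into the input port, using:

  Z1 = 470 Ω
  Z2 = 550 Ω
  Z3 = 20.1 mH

Step 1 — Angular frequency: ω = 2π·f = 2π·579 = 3638 rad/s.
Step 2 — Component impedances:
  Z1: Z = R = 470 Ω
  Z2: Z = R = 550 Ω
  Z3: Z = jωL = j·3638·0.0201 = 0 + j73.12 Ω
Step 3 — With the output port shorted to ground, the output series arm Z2 runs from the junction to ground; the shunt arm Z3 also runs from the junction to ground. They appear in parallel: Z3 || Z2 = 9.553 + j71.85 Ω.
Step 4 — Series with input arm Z1: Z_in = Z1 + (Z3 || Z2) = 479.6 + j71.85 Ω = 484.9∠8.5° Ω.

Z = 479.6 + j71.85 Ω = 484.9∠8.5° Ω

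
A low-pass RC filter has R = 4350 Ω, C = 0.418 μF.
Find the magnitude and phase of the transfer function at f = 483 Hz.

Step 1 — Angular frequency: ω = 2π·483 = 3035 rad/s.
Step 2 — Transfer function: H(jω) = 1/(1 + jωRC).
Step 3 — Denominator: 1 + jωRC = 1 + j·3035·4350·4.18e-07 = 1 + j5.518.
Step 4 — H = 0.0318 - j0.1755.
Step 5 — Magnitude: |H| = 0.1783 (-15.0 dB); phase: φ = -79.7°.

|H| = 0.1783 (-15.0 dB), φ = -79.7°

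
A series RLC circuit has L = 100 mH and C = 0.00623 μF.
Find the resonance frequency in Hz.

Step 1 — Resonance condition Im(Z)=0 gives ω₀ = 1/√(LC).
Step 2 — ω₀ = 1/√(0.1·6.23e-09) = 4.006e+04 rad/s.
Step 3 — f₀ = ω₀/(2π) = 6376 Hz.

f₀ = 6376 Hz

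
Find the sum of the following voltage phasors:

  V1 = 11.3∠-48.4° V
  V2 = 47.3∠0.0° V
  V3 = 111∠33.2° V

Step 1 — Convert each phasor to rectangular form:
  V1 = 11.3·(cos(-48.4°) + j·sin(-48.4°)) = 7.502 - j8.45 V
  V2 = 47.3·(cos(0.0°) + j·sin(0.0°)) = 47.3 V
  V3 = 111·(cos(33.2°) + j·sin(33.2°)) = 92.88 + j60.78 V
Step 2 — Sum components: V_total = 147.7 + j52.33 V.
Step 3 — Convert to polar: |V_total| = 156.7 V, ∠V_total = 19.5°.

V_total = 156.7∠19.5° V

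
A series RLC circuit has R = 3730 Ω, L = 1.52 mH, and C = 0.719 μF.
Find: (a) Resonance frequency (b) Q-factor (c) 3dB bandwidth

Step 1 — Resonance condition Im(Z)=0 gives ω₀ = 1/√(LC).
Step 2 — ω₀ = 1/√(0.00152·7.19e-07) = 3.025e+04 rad/s.
Step 3 — f₀ = ω₀/(2π) = 4814 Hz.
Step 4 — Series Q: Q = ω₀L/R = 3.025e+04·0.00152/3730 = 0.01233.
Step 5 — 3dB bandwidth: Δω = ω₀/Q = 2.454e+06 rad/s; BW = Δω/(2π) = 3.906e+05 Hz.

(a) f₀ = 4814 Hz  (b) Q = 0.01233  (c) BW = 3.906e+05 Hz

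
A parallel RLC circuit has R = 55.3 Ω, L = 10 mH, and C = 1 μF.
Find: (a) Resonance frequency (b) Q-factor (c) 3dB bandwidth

Step 1 — Resonance: ω₀ = 1/√(LC) = 1/√(0.01·1e-06) = 1e+04 rad/s.
Step 2 — f₀ = ω₀/(2π) = 1592 Hz.
Step 3 — Parallel Q: Q = R/(ω₀L) = 55.3/(1e+04·0.01) = 0.553.
Step 4 — Bandwidth: Δω = ω₀/Q = 1.808e+04 rad/s; BW = Δω/(2π) = 2878 Hz.

(a) f₀ = 1592 Hz  (b) Q = 0.553  (c) BW = 2878 Hz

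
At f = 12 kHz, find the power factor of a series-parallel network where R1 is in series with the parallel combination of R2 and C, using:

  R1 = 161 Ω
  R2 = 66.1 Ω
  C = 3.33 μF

Step 1 — Angular frequency: ω = 2π·f = 2π·1.2e+04 = 7.54e+04 rad/s.
Step 2 — Component impedances:
  R1: Z = R = 161 Ω
  R2: Z = R = 66.1 Ω
  C: Z = 1/(jωC) = -j/(ω·C) = 0 - j3.983 Ω
Step 3 — Parallel branch: R2 || C = 1/(1/R2 + 1/C) = 0.2391 - j3.968 Ω.
Step 4 — Series with R1: Z_total = R1 + (R2 || C) = 161.2 - j3.968 Ω = 161.3∠-1.4° Ω.
Step 5 — Power factor: PF = cos(φ) = Re(Z)/|Z| = 161.24/161.29 = 0.9997.
Step 6 — Type: Im(Z) = -3.968 ⇒ leading (phase φ = -1.4°).

PF = 0.9997 (leading, φ = -1.4°)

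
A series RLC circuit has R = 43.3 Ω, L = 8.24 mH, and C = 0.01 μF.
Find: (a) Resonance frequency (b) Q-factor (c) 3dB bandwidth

Step 1 — Resonance: ω₀ = 1/√(LC) = 1/√(0.00824·1e-08) = 1.102e+05 rad/s.
Step 2 — f₀ = ω₀/(2π) = 1.753e+04 Hz.
Step 3 — Series Q: Q = ω₀L/R = 1.102e+05·0.00824/43.3 = 20.96.
Step 4 — Bandwidth: Δω = ω₀/Q = 5255 rad/s; BW = Δω/(2π) = 836.3 Hz.

(a) f₀ = 1.753e+04 Hz  (b) Q = 20.96  (c) BW = 836.3 Hz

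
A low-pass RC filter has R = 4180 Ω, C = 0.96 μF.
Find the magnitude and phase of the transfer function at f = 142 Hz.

Step 1 — Angular frequency: ω = 2π·142 = 892.2 rad/s.
Step 2 — Transfer function: H(jω) = 1/(1 + jωRC).
Step 3 — Denominator: 1 + jωRC = 1 + j·892.2·4180·9.6e-07 = 1 + j3.58.
Step 4 — H = 0.07237 - j0.2591.
Step 5 — Magnitude: |H| = 0.269 (-11.4 dB); phase: φ = -74.4°.

|H| = 0.269 (-11.4 dB), φ = -74.4°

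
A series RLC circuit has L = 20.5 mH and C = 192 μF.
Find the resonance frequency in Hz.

Step 1 — Resonance condition Im(Z)=0 gives ω₀ = 1/√(LC).
Step 2 — ω₀ = 1/√(0.0205·0.000192) = 504 rad/s.
Step 3 — f₀ = ω₀/(2π) = 80.22 Hz.

f₀ = 80.22 Hz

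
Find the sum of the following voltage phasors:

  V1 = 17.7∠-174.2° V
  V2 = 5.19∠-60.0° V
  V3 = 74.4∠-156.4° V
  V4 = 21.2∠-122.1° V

Step 1 — Convert each phasor to rectangular form:
  V1 = 17.7·(cos(-174.2°) + j·sin(-174.2°)) = -17.61 - j1.789 V
  V2 = 5.19·(cos(-60.0°) + j·sin(-60.0°)) = 2.595 - j4.495 V
  V3 = 74.4·(cos(-156.4°) + j·sin(-156.4°)) = -68.18 - j29.79 V
  V4 = 21.2·(cos(-122.1°) + j·sin(-122.1°)) = -11.27 - j17.96 V
Step 2 — Sum components: V_total = -94.46 - j54.03 V.
Step 3 — Convert to polar: |V_total| = 108.8 V, ∠V_total = -150.2°.

V_total = 108.8∠-150.2° V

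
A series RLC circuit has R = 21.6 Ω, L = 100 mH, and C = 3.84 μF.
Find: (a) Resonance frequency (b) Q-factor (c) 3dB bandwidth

Step 1 — Resonance: ω₀ = 1/√(LC) = 1/√(0.1·3.84e-06) = 1614 rad/s.
Step 2 — f₀ = ω₀/(2π) = 256.8 Hz.
Step 3 — Series Q: Q = ω₀L/R = 1614·0.1/21.6 = 7.471.
Step 4 — Bandwidth: Δω = ω₀/Q = 216 rad/s; BW = Δω/(2π) = 34.38 Hz.

(a) f₀ = 256.8 Hz  (b) Q = 7.471  (c) BW = 34.38 Hz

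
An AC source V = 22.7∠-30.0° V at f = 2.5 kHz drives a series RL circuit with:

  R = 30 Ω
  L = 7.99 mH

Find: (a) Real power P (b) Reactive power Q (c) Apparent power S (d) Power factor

Step 1 — Angular frequency: ω = 2π·f = 2π·2500 = 1.571e+04 rad/s.
Step 2 — Component impedances:
  R: Z = R = 30 Ω
  L: Z = jωL = j·1.571e+04·0.00799 = 0 + j125.5 Ω
Step 3 — Series combination: Z_total = R + L = 30 + j125.5 Ω = 129∠76.6° Ω.
Step 4 — Source phasor: V = 22.7∠-30.0° V = 19.66 - j11.35 V.
Step 5 — Current: I = V / Z = -0.05013 - j0.1686 A = 0.1759∠-106.6° A.
Step 6 — Complex power: S = V·I* = 0.9283 + j3.884 VA.
Step 7 — Real power: P = Re(S) = 0.9283 W.
Step 8 — Reactive power: Q = Im(S) = 3.884 VAR.
Step 9 — Apparent power: |S| = 3.993 VA.
Step 10 — Power factor: PF = P/|S| = 0.2325 (lagging).

(a) P = 0.9283 W  (b) Q = 3.884 VAR  (c) S = 3.993 VA  (d) PF = 0.2325 (lagging)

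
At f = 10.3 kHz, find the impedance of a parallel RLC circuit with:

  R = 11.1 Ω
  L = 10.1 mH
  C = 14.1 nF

Step 1 — Angular frequency: ω = 2π·f = 2π·1.03e+04 = 6.472e+04 rad/s.
Step 2 — Component impedances:
  R: Z = R = 11.1 Ω
  L: Z = jωL = j·6.472e+04·0.0101 = 0 + j653.6 Ω
  C: Z = 1/(jωC) = -j/(ω·C) = 0 - j1096 Ω
Step 3 — Parallel combination: 1/Z_total = 1/R + 1/L + 1/C; Z_total = 11.1 + j0.07606 Ω = 11.1∠0.4° Ω.

Z = 11.1 + j0.07606 Ω = 11.1∠0.4° Ω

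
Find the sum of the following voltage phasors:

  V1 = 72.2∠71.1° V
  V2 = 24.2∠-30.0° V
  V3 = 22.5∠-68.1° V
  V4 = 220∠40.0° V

Step 1 — Convert each phasor to rectangular form:
  V1 = 72.2·(cos(71.1°) + j·sin(71.1°)) = 23.39 + j68.31 V
  V2 = 24.2·(cos(-30.0°) + j·sin(-30.0°)) = 20.96 - j12.1 V
  V3 = 22.5·(cos(-68.1°) + j·sin(-68.1°)) = 8.392 - j20.88 V
  V4 = 220·(cos(40.0°) + j·sin(40.0°)) = 168.5 + j141.4 V
Step 2 — Sum components: V_total = 221.3 + j176.7 V.
Step 3 — Convert to polar: |V_total| = 283.2 V, ∠V_total = 38.6°.

V_total = 283.2∠38.6° V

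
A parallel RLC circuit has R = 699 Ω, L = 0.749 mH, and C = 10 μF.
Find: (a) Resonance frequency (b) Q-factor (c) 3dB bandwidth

Step 1 — Resonance: ω₀ = 1/√(LC) = 1/√(0.000749·1e-05) = 1.155e+04 rad/s.
Step 2 — f₀ = ω₀/(2π) = 1839 Hz.
Step 3 — Parallel Q: Q = R/(ω₀L) = 699/(1.155e+04·0.000749) = 80.77.
Step 4 — Bandwidth: Δω = ω₀/Q = 143.1 rad/s; BW = Δω/(2π) = 22.77 Hz.

(a) f₀ = 1839 Hz  (b) Q = 80.77  (c) BW = 22.77 Hz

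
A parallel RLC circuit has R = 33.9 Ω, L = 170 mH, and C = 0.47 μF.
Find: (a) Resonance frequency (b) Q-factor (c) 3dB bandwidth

Step 1 — Resonance: ω₀ = 1/√(LC) = 1/√(0.17·4.7e-07) = 3538 rad/s.
Step 2 — f₀ = ω₀/(2π) = 563 Hz.
Step 3 — Parallel Q: Q = R/(ω₀L) = 33.9/(3538·0.17) = 0.05637.
Step 4 — Bandwidth: Δω = ω₀/Q = 6.276e+04 rad/s; BW = Δω/(2π) = 9989 Hz.

(a) f₀ = 563 Hz  (b) Q = 0.05637  (c) BW = 9989 Hz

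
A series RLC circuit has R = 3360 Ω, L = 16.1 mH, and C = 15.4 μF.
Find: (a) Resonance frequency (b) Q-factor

Step 1 — Resonance condition Im(Z)=0 gives ω₀ = 1/√(LC).
Step 2 — ω₀ = 1/√(0.0161·1.54e-05) = 2008 rad/s.
Step 3 — f₀ = ω₀/(2π) = 319.6 Hz.
Step 4 — Series Q: Q = ω₀L/R = 2008·0.0161/3360 = 0.009623.

(a) f₀ = 319.6 Hz  (b) Q = 0.009623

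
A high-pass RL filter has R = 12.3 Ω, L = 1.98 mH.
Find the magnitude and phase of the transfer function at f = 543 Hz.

Step 1 — Angular frequency: ω = 2π·543 = 3412 rad/s.
Step 2 — Transfer function: H(jω) = jωL/(R + jωL).
Step 3 — Numerator jωL = j·6.755; denominator R + jωL = 12.3 + j6.755.
Step 4 — H = 0.2317 + j0.4219.
Step 5 — Magnitude: |H| = 0.4814 (-6.4 dB); phase: φ = 61.2°.

|H| = 0.4814 (-6.4 dB), φ = 61.2°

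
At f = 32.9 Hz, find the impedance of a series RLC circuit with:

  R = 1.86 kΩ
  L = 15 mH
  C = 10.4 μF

Step 1 — Angular frequency: ω = 2π·f = 2π·32.9 = 206.7 rad/s.
Step 2 — Component impedances:
  R: Z = R = 1860 Ω
  L: Z = jωL = j·206.7·0.015 = 0 + j3.101 Ω
  C: Z = 1/(jωC) = -j/(ω·C) = 0 - j465.1 Ω
Step 3 — Series combination: Z_total = R + L + C = 1860 - j462 Ω = 1917∠-14.0° Ω.

Z = 1860 - j462 Ω = 1917∠-14.0° Ω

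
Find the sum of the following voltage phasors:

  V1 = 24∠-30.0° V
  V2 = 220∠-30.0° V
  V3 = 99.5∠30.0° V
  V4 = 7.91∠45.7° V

Step 1 — Convert each phasor to rectangular form:
  V1 = 24·(cos(-30.0°) + j·sin(-30.0°)) = 20.78 - j12 V
  V2 = 220·(cos(-30.0°) + j·sin(-30.0°)) = 190.5 - j110 V
  V3 = 99.5·(cos(30.0°) + j·sin(30.0°)) = 86.17 + j49.75 V
  V4 = 7.91·(cos(45.7°) + j·sin(45.7°)) = 5.524 + j5.661 V
Step 2 — Sum components: V_total = 303 - j66.59 V.
Step 3 — Convert to polar: |V_total| = 310.2 V, ∠V_total = -12.4°.

V_total = 310.2∠-12.4° V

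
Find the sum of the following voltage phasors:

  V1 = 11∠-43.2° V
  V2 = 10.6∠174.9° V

Step 1 — Convert each phasor to rectangular form:
  V1 = 11·(cos(-43.2°) + j·sin(-43.2°)) = 8.019 - j7.53 V
  V2 = 10.6·(cos(174.9°) + j·sin(174.9°)) = -10.56 + j0.9423 V
Step 2 — Sum components: V_total = -2.539 - j6.588 V.
Step 3 — Convert to polar: |V_total| = 7.06 V, ∠V_total = -111.1°.

V_total = 7.06∠-111.1° V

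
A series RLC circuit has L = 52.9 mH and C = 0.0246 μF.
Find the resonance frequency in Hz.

Step 1 — Resonance condition Im(Z)=0 gives ω₀ = 1/√(LC).
Step 2 — ω₀ = 1/√(0.0529·2.46e-08) = 2.772e+04 rad/s.
Step 3 — f₀ = ω₀/(2π) = 4412 Hz.

f₀ = 4412 Hz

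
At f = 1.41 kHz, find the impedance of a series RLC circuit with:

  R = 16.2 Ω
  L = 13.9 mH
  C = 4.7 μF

Step 1 — Angular frequency: ω = 2π·f = 2π·1410 = 8859 rad/s.
Step 2 — Component impedances:
  R: Z = R = 16.2 Ω
  L: Z = jωL = j·8859·0.0139 = 0 + j123.1 Ω
  C: Z = 1/(jωC) = -j/(ω·C) = 0 - j24.02 Ω
Step 3 — Series combination: Z_total = R + L + C = 16.2 + j99.13 Ω = 100.4∠80.7° Ω.

Z = 16.2 + j99.13 Ω = 100.4∠80.7° Ω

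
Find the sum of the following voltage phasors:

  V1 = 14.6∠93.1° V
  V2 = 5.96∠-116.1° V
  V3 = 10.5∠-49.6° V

Step 1 — Convert each phasor to rectangular form:
  V1 = 14.6·(cos(93.1°) + j·sin(93.1°)) = -0.7896 + j14.58 V
  V2 = 5.96·(cos(-116.1°) + j·sin(-116.1°)) = -2.622 - j5.352 V
  V3 = 10.5·(cos(-49.6°) + j·sin(-49.6°)) = 6.805 - j7.996 V
Step 2 — Sum components: V_total = 3.394 + j1.23 V.
Step 3 — Convert to polar: |V_total| = 3.61 V, ∠V_total = 19.9°.

V_total = 3.61∠19.9° V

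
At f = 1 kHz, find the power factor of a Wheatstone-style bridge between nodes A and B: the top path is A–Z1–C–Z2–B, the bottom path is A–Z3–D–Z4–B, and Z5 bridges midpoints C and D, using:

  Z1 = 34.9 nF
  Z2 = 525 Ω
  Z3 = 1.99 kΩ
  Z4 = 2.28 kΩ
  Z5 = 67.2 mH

Step 1 — Angular frequency: ω = 2π·f = 2π·1000 = 6283 rad/s.
Step 2 — Component impedances:
  Z1: Z = 1/(jωC) = -j/(ω·C) = 0 - j4560 Ω
  Z2: Z = R = 525 Ω
  Z3: Z = R = 1990 Ω
  Z4: Z = R = 2280 Ω
  Z5: Z = jωL = j·6283·0.0672 = 0 + j422.2 Ω
Step 3 — Bridge requires nodal analysis (the Z5 bridge couples midpoints C and D, so the two paths cannot be reduced to a simple series/parallel combination). Setting node B to ground and injecting 1 A at node A, the 3-node admittance system at A, C, D solves to V_A = Z_AB = 2335 - j643.1 Ω = 2422∠-15.4° Ω.
Step 4 — Power factor: PF = cos(φ) = Re(Z)/|Z| = 2335/2422 = 0.9641.
Step 5 — Type: Im(Z) = -643.1 ⇒ leading (phase φ = -15.4°).

PF = 0.9641 (leading, φ = -15.4°)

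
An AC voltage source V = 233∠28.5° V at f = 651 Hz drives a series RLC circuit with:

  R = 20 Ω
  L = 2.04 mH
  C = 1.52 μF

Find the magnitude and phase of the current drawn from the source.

Step 1 — Angular frequency: ω = 2π·f = 2π·651 = 4090 rad/s.
Step 2 — Component impedances:
  R: Z = R = 20 Ω
  L: Z = jωL = j·4090·0.00204 = 0 + j8.344 Ω
  C: Z = 1/(jωC) = -j/(ω·C) = 0 - j160.8 Ω
Step 3 — Series combination: Z_total = R + L + C = 20 - j152.5 Ω = 153.8∠-82.5° Ω.
Step 4 — Source phasor: V = 233∠28.5° V = 204.8 + j111.2 V.
Step 5 — Ohm's law: I = V / Z_total = (204.8 + j111.2) / (20 - j152.5) = -0.5436 + j1.414 A.
Step 6 — Convert to polar: |I| = 1.515 A, ∠I = 111.0°.

I = 1.515∠111.0° A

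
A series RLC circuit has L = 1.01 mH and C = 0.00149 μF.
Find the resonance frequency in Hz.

Step 1 — Resonance condition Im(Z)=0 gives ω₀ = 1/√(LC).
Step 2 — ω₀ = 1/√(0.00101·1.49e-09) = 8.152e+05 rad/s.
Step 3 — f₀ = ω₀/(2π) = 1.297e+05 Hz.

f₀ = 1.297e+05 Hz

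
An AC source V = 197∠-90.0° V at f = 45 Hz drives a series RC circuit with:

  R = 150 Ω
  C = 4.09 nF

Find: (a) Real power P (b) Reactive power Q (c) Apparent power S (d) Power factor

Step 1 — Angular frequency: ω = 2π·f = 2π·45 = 282.7 rad/s.
Step 2 — Component impedances:
  R: Z = R = 150 Ω
  C: Z = 1/(jωC) = -j/(ω·C) = 0 - j8.647e+05 Ω
Step 3 — Series combination: Z_total = R + C = 150 - j8.647e+05 Ω = 8.647e+05∠-90.0° Ω.
Step 4 — Source phasor: V = 197∠-90.0° V = 0 - j197 V.
Step 5 — Current: I = V / Z = 0.0002278 - j3.952e-08 A = 0.0002278∠-0.0° A.
Step 6 — Complex power: S = V·I* = 7.785e-06 - j0.04488 VA.
Step 7 — Real power: P = Re(S) = 7.785e-06 W.
Step 8 — Reactive power: Q = Im(S) = -0.04488 VAR.
Step 9 — Apparent power: |S| = 0.04488 VA.
Step 10 — Power factor: PF = P/|S| = 0.0001735 (leading).

(a) P = 7.785e-06 W  (b) Q = -0.04488 VAR  (c) S = 0.04488 VA  (d) PF = 0.0001735 (leading)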